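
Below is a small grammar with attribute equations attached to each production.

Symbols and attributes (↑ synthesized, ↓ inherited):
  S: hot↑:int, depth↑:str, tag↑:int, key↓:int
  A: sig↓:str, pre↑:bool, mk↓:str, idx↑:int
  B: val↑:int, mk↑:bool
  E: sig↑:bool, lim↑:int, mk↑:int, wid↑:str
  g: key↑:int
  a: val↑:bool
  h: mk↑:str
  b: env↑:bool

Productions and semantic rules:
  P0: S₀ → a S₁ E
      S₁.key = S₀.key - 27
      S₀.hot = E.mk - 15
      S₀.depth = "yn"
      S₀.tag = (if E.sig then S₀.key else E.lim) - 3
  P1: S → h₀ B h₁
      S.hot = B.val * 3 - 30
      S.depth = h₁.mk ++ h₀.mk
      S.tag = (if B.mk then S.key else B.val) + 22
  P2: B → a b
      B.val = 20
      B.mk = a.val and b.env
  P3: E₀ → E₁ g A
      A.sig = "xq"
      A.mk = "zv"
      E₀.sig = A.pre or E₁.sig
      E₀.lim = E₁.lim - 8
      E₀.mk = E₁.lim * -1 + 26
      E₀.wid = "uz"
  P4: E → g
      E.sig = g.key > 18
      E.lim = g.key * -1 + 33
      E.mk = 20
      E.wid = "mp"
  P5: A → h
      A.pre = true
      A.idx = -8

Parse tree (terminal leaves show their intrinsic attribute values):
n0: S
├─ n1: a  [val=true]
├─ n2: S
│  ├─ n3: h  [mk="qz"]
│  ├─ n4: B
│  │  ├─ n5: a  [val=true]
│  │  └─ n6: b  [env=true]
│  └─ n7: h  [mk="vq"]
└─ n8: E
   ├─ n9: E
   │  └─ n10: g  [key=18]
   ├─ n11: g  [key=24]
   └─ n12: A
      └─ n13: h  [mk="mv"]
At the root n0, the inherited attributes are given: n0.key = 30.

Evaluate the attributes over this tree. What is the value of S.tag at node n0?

1. n0.key = 30  [given at root]
2. n1.val = true  [terminal]
3. n2.key = 3  [S₀.key - 27]
4. n3.mk = "qz"  [terminal]
5. n5.val = true  [terminal]
6. n6.env = true  [terminal]
7. n4.val = 20  [20]
8. n4.mk = true  [a.val and b.env]
9. n7.mk = "vq"  [terminal]
10. n2.hot = 30  [B.val * 3 - 30]
11. n2.depth = "vqqz"  [h₁.mk ++ h₀.mk]
12. n2.tag = 25  [(if B.mk then S.key else B.val) + 22]
13. n10.key = 18  [terminal]
14. n9.sig = false  [g.key > 18]
15. n9.lim = 15  [g.key * -1 + 33]
16. n9.mk = 20  [20]
17. n9.wid = "mp"  ["mp"]
18. n11.key = 24  [terminal]
19. n12.sig = "xq"  ["xq"]
20. n12.mk = "zv"  ["zv"]
21. n13.mk = "mv"  [terminal]
22. n12.pre = true  [true]
23. n12.idx = -8  [-8]
24. n8.sig = true  [A.pre or E₁.sig]
25. n8.lim = 7  [E₁.lim - 8]
26. n8.mk = 11  [E₁.lim * -1 + 26]
27. n8.wid = "uz"  ["uz"]
28. n0.hot = -4  [E.mk - 15]
29. n0.depth = "yn"  ["yn"]
30. n0.tag = 27  [(if E.sig then S₀.key else E.lim) - 3]

27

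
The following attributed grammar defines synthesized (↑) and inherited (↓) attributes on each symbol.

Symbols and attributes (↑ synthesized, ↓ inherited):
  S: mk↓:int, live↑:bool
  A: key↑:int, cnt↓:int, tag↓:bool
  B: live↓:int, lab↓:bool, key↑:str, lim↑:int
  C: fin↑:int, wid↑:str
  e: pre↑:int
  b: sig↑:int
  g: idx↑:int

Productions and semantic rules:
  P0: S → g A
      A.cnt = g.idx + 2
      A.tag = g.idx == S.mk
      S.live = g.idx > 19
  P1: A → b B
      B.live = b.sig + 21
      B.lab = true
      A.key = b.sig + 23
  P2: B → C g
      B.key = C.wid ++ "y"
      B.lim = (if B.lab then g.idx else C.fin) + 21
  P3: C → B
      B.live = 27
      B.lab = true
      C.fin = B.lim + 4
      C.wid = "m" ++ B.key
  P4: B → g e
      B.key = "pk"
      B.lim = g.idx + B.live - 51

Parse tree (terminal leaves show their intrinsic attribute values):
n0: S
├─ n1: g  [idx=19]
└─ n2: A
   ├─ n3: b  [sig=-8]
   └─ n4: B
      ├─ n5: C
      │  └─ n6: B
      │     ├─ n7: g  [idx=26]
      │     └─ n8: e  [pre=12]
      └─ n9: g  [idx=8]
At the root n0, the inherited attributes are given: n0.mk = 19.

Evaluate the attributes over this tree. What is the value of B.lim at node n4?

1. n0.mk = 19  [given at root]
2. n1.idx = 19  [terminal]
3. n2.cnt = 21  [g.idx + 2]
4. n2.tag = true  [g.idx == S.mk]
5. n3.sig = -8  [terminal]
6. n4.live = 13  [b.sig + 21]
7. n4.lab = true  [true]
8. n6.live = 27  [27]
9. n6.lab = true  [true]
10. n7.idx = 26  [terminal]
11. n8.pre = 12  [terminal]
12. n6.key = "pk"  ["pk"]
13. n6.lim = 2  [g.idx + B.live - 51]
14. n5.fin = 6  [B.lim + 4]
15. n5.wid = "mpk"  ["m" ++ B.key]
16. n9.idx = 8  [terminal]
17. n4.key = "mpky"  [C.wid ++ "y"]
18. n4.lim = 29  [(if B.lab then g.idx else C.fin) + 21]
19. n2.key = 15  [b.sig + 23]
20. n0.live = false  [g.idx > 19]

29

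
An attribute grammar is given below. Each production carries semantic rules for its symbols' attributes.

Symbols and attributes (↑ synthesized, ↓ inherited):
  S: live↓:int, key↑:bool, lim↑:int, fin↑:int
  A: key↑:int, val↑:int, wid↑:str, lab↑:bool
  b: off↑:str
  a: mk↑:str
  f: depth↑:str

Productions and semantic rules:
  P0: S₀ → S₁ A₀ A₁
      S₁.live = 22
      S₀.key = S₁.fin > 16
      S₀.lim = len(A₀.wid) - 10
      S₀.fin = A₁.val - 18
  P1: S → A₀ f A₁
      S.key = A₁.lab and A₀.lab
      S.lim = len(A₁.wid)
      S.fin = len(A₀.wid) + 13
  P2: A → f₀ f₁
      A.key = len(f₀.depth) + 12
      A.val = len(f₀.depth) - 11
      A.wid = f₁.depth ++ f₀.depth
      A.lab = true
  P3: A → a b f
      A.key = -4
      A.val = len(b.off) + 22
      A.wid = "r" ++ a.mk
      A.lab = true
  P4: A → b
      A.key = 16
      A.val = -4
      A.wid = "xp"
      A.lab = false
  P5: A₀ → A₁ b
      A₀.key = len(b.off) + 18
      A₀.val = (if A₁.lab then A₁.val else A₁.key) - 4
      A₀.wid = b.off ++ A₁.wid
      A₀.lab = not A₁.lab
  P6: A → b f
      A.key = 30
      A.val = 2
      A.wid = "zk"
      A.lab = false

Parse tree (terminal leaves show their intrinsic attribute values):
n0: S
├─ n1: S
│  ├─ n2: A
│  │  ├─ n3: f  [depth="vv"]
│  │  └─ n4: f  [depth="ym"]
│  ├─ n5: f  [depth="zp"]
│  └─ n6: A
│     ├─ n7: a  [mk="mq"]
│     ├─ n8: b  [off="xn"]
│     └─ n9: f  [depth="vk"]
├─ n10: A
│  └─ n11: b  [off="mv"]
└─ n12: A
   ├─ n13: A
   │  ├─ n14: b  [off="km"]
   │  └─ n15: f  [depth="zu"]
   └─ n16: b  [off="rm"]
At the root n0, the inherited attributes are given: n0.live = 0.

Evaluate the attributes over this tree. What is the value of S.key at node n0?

true

1. n0.live = 0  [given at root]
2. n1.live = 22  [22]
3. n3.depth = "vv"  [terminal]
4. n4.depth = "ym"  [terminal]
5. n2.key = 14  [len(f₀.depth) + 12]
6. n2.val = -9  [len(f₀.depth) - 11]
7. n2.wid = "ymvv"  [f₁.depth ++ f₀.depth]
8. n2.lab = true  [true]
9. n5.depth = "zp"  [terminal]
10. n7.mk = "mq"  [terminal]
11. n8.off = "xn"  [terminal]
12. n9.depth = "vk"  [terminal]
13. n6.key = -4  [-4]
14. n6.val = 24  [len(b.off) + 22]
15. n6.wid = "rmq"  ["r" ++ a.mk]
16. n6.lab = true  [true]
17. n1.key = true  [A₁.lab and A₀.lab]
18. n1.lim = 3  [len(A₁.wid)]
19. n1.fin = 17  [len(A₀.wid) + 13]
20. n11.off = "mv"  [terminal]
21. n10.key = 16  [16]
22. n10.val = -4  [-4]
23. n10.wid = "xp"  ["xp"]
24. n10.lab = false  [false]
25. n14.off = "km"  [terminal]
26. n15.depth = "zu"  [terminal]
27. n13.key = 30  [30]
28. n13.val = 2  [2]
29. n13.wid = "zk"  ["zk"]
30. n13.lab = false  [false]
31. n16.off = "rm"  [terminal]
32. n12.key = 20  [len(b.off) + 18]
33. n12.val = 26  [(if A₁.lab then A₁.val else A₁.key) - 4]
34. n12.wid = "rmzk"  [b.off ++ A₁.wid]
35. n12.lab = true  [not A₁.lab]
36. n0.key = true  [S₁.fin > 16]
37. n0.lim = -8  [len(A₀.wid) - 10]
38. n0.fin = 8  [A₁.val - 18]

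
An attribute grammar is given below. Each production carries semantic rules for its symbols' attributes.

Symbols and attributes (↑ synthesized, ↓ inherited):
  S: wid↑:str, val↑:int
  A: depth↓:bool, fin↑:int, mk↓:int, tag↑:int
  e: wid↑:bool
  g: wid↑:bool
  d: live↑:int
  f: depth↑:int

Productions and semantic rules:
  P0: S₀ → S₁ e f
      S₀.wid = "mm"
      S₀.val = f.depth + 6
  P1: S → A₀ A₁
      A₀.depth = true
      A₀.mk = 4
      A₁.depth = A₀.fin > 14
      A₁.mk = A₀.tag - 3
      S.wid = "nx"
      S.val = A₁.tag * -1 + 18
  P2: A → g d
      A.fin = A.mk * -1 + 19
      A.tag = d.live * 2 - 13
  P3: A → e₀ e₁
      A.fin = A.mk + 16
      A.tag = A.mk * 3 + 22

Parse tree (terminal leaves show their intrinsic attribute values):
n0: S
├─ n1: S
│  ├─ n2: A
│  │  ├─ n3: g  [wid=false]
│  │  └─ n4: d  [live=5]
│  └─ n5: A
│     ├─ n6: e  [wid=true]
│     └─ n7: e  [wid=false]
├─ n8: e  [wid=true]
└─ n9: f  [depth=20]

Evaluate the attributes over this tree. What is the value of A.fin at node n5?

1. n2.depth = true  [true]
2. n2.mk = 4  [4]
3. n3.wid = false  [terminal]
4. n4.live = 5  [terminal]
5. n2.fin = 15  [A.mk * -1 + 19]
6. n2.tag = -3  [d.live * 2 - 13]
7. n5.depth = true  [A₀.fin > 14]
8. n5.mk = -6  [A₀.tag - 3]
9. n6.wid = true  [terminal]
10. n7.wid = false  [terminal]
11. n5.fin = 10  [A.mk + 16]
12. n5.tag = 4  [A.mk * 3 + 22]
13. n1.wid = "nx"  ["nx"]
14. n1.val = 14  [A₁.tag * -1 + 18]
15. n8.wid = true  [terminal]
16. n9.depth = 20  [terminal]
17. n0.wid = "mm"  ["mm"]
18. n0.val = 26  [f.depth + 6]

10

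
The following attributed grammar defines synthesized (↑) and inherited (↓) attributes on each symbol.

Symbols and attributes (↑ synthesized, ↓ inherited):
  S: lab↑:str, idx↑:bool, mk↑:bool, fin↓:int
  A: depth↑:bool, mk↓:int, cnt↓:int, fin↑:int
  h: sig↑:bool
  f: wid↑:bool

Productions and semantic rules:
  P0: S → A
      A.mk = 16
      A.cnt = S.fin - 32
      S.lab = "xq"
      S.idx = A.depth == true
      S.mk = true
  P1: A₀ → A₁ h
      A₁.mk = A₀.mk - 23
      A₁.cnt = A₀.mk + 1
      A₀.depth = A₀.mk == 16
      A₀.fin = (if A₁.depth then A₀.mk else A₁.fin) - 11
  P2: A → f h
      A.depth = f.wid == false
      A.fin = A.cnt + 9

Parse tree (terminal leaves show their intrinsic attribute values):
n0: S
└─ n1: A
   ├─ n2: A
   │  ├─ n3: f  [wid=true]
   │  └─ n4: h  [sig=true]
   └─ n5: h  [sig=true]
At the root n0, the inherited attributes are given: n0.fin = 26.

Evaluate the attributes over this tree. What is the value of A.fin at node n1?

1. n0.fin = 26  [given at root]
2. n1.mk = 16  [16]
3. n1.cnt = -6  [S.fin - 32]
4. n2.mk = -7  [A₀.mk - 23]
5. n2.cnt = 17  [A₀.mk + 1]
6. n3.wid = true  [terminal]
7. n4.sig = true  [terminal]
8. n2.depth = false  [f.wid == false]
9. n2.fin = 26  [A.cnt + 9]
10. n5.sig = true  [terminal]
11. n1.depth = true  [A₀.mk == 16]
12. n1.fin = 15  [(if A₁.depth then A₀.mk else A₁.fin) - 11]
13. n0.lab = "xq"  ["xq"]
14. n0.idx = true  [A.depth == true]
15. n0.mk = true  [true]

15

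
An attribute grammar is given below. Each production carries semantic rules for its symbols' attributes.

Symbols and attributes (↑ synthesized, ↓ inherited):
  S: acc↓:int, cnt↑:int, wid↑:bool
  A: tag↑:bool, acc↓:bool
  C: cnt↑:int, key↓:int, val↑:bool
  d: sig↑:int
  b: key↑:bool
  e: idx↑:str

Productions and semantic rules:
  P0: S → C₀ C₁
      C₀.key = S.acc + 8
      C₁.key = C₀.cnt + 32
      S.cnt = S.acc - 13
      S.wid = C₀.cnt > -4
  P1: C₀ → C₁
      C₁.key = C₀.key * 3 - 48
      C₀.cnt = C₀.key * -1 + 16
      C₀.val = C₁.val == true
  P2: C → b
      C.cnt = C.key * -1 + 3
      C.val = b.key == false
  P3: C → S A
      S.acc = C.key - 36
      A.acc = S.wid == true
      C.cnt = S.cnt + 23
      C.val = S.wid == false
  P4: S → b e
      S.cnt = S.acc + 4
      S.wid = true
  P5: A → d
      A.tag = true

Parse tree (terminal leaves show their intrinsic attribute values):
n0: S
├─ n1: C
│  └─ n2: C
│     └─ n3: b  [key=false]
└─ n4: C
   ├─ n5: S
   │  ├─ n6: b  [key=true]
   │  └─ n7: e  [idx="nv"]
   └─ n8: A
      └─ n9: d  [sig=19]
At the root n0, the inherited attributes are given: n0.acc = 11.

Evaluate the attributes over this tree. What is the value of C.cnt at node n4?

20

1. n0.acc = 11  [given at root]
2. n1.key = 19  [S.acc + 8]
3. n2.key = 9  [C₀.key * 3 - 48]
4. n3.key = false  [terminal]
5. n2.cnt = -6  [C.key * -1 + 3]
6. n2.val = true  [b.key == false]
7. n1.cnt = -3  [C₀.key * -1 + 16]
8. n1.val = true  [C₁.val == true]
9. n4.key = 29  [C₀.cnt + 32]
10. n5.acc = -7  [C.key - 36]
11. n6.key = true  [terminal]
12. n7.idx = "nv"  [terminal]
13. n5.cnt = -3  [S.acc + 4]
14. n5.wid = true  [true]
15. n8.acc = true  [S.wid == true]
16. n9.sig = 19  [terminal]
17. n8.tag = true  [true]
18. n4.cnt = 20  [S.cnt + 23]
19. n4.val = false  [S.wid == false]
20. n0.cnt = -2  [S.acc - 13]
21. n0.wid = true  [C₀.cnt > -4]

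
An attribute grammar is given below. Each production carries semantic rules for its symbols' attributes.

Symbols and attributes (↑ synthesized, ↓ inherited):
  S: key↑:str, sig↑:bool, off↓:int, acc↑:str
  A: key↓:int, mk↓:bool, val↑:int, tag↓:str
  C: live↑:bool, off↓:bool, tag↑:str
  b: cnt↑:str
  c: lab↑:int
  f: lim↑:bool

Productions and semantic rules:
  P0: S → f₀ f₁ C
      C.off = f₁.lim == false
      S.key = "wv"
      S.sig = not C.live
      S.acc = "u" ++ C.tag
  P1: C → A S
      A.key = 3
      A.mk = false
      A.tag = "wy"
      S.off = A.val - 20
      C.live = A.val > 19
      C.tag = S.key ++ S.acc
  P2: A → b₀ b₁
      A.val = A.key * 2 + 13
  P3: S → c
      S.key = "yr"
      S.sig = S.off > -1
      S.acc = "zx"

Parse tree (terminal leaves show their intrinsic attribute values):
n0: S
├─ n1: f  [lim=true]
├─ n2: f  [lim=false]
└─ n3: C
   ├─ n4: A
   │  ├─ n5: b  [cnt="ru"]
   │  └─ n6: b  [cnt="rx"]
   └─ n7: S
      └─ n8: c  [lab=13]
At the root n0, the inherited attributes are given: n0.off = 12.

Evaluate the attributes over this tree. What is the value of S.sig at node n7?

false

1. n0.off = 12  [given at root]
2. n1.lim = true  [terminal]
3. n2.lim = false  [terminal]
4. n3.off = true  [f₁.lim == false]
5. n4.key = 3  [3]
6. n4.mk = false  [false]
7. n4.tag = "wy"  ["wy"]
8. n5.cnt = "ru"  [terminal]
9. n6.cnt = "rx"  [terminal]
10. n4.val = 19  [A.key * 2 + 13]
11. n7.off = -1  [A.val - 20]
12. n8.lab = 13  [terminal]
13. n7.key = "yr"  ["yr"]
14. n7.sig = false  [S.off > -1]
15. n7.acc = "zx"  ["zx"]
16. n3.live = false  [A.val > 19]
17. n3.tag = "yrzx"  [S.key ++ S.acc]
18. n0.key = "wv"  ["wv"]
19. n0.sig = true  [not C.live]
20. n0.acc = "uyrzx"  ["u" ++ C.tag]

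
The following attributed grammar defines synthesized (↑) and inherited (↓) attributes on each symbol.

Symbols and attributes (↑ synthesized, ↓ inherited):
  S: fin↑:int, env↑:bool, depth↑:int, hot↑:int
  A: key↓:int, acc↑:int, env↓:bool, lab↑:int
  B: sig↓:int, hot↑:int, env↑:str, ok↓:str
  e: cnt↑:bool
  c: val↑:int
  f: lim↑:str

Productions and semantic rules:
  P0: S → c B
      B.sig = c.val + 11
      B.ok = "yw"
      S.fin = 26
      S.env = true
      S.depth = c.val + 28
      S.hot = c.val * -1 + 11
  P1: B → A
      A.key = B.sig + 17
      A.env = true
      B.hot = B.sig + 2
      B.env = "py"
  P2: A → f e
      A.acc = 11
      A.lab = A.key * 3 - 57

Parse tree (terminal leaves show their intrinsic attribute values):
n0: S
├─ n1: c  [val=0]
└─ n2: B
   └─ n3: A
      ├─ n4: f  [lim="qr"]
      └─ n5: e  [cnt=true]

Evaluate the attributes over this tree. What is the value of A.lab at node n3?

1. n1.val = 0  [terminal]
2. n2.sig = 11  [c.val + 11]
3. n2.ok = "yw"  ["yw"]
4. n3.key = 28  [B.sig + 17]
5. n3.env = true  [true]
6. n4.lim = "qr"  [terminal]
7. n5.cnt = true  [terminal]
8. n3.acc = 11  [11]
9. n3.lab = 27  [A.key * 3 - 57]
10. n2.hot = 13  [B.sig + 2]
11. n2.env = "py"  ["py"]
12. n0.fin = 26  [26]
13. n0.env = true  [true]
14. n0.depth = 28  [c.val + 28]
15. n0.hot = 11  [c.val * -1 + 11]

27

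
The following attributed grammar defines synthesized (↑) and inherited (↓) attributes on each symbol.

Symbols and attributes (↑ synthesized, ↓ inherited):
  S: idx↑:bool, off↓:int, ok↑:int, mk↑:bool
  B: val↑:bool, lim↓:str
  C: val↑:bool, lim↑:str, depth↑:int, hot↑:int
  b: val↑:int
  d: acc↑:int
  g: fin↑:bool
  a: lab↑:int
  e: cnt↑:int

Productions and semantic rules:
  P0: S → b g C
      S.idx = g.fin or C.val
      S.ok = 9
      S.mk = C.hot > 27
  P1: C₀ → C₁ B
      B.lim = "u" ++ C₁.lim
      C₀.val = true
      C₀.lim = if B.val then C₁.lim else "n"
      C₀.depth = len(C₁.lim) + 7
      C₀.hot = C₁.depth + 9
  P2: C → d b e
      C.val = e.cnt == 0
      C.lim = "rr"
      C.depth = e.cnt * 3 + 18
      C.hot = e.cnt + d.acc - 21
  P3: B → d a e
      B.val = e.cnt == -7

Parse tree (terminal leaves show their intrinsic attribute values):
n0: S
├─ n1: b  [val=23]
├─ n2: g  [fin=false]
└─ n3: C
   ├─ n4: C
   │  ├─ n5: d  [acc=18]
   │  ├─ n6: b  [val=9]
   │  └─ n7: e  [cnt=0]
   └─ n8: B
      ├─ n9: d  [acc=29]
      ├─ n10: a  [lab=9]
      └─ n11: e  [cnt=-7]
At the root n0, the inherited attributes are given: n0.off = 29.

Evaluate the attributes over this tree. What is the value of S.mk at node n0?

1. n0.off = 29  [given at root]
2. n1.val = 23  [terminal]
3. n2.fin = false  [terminal]
4. n5.acc = 18  [terminal]
5. n6.val = 9  [terminal]
6. n7.cnt = 0  [terminal]
7. n4.val = true  [e.cnt == 0]
8. n4.lim = "rr"  ["rr"]
9. n4.depth = 18  [e.cnt * 3 + 18]
10. n4.hot = -3  [e.cnt + d.acc - 21]
11. n8.lim = "urr"  ["u" ++ C₁.lim]
12. n9.acc = 29  [terminal]
13. n10.lab = 9  [terminal]
14. n11.cnt = -7  [terminal]
15. n8.val = true  [e.cnt == -7]
16. n3.val = true  [true]
17. n3.lim = "rr"  [if B.val then C₁.lim else "n"]
18. n3.depth = 9  [len(C₁.lim) + 7]
19. n3.hot = 27  [C₁.depth + 9]
20. n0.idx = true  [g.fin or C.val]
21. n0.ok = 9  [9]
22. n0.mk = false  [C.hot > 27]

false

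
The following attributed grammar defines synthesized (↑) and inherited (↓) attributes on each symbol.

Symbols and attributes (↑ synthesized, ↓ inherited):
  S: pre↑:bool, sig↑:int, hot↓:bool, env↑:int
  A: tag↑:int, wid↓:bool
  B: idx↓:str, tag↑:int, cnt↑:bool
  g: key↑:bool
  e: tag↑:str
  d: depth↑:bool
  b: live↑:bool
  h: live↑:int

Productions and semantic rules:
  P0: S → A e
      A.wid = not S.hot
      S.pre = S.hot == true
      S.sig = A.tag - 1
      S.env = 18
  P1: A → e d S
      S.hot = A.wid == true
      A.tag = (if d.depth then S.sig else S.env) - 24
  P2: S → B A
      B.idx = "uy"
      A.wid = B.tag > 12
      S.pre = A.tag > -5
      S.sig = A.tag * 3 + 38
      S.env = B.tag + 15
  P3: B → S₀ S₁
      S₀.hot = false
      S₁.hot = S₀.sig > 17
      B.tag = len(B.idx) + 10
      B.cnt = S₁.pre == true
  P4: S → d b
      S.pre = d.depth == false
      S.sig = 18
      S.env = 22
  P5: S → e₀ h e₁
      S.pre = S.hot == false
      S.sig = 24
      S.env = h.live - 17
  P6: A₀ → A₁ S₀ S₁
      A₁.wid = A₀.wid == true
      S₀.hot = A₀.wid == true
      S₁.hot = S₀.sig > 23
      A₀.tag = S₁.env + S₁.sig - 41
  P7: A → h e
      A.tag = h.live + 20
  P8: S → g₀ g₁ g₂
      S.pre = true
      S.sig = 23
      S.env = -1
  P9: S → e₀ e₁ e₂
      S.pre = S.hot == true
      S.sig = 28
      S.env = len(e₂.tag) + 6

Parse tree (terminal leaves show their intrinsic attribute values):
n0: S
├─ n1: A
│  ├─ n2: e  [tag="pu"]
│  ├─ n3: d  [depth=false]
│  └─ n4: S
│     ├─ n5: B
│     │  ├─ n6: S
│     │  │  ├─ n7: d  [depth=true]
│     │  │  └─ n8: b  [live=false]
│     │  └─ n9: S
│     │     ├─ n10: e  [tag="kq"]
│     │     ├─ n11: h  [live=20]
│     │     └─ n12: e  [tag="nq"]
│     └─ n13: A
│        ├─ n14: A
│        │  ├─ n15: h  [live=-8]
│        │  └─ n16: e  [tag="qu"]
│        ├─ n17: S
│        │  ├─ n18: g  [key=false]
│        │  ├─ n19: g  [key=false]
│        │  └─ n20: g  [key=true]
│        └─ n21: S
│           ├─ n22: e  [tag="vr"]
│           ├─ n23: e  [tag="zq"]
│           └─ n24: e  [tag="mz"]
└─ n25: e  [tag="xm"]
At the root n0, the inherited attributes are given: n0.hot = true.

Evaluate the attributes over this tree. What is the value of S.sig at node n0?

1. n0.hot = true  [given at root]
2. n1.wid = false  [not S.hot]
3. n2.tag = "pu"  [terminal]
4. n3.depth = false  [terminal]
5. n4.hot = false  [A.wid == true]
6. n5.idx = "uy"  ["uy"]
7. n6.hot = false  [false]
8. n7.depth = true  [terminal]
9. n8.live = false  [terminal]
10. n6.pre = false  [d.depth == false]
11. n6.sig = 18  [18]
12. n6.env = 22  [22]
13. n9.hot = true  [S₀.sig > 17]
14. n10.tag = "kq"  [terminal]
15. n11.live = 20  [terminal]
16. n12.tag = "nq"  [terminal]
17. n9.pre = false  [S.hot == false]
18. n9.sig = 24  [24]
19. n9.env = 3  [h.live - 17]
20. n5.tag = 12  [len(B.idx) + 10]
21. n5.cnt = false  [S₁.pre == true]
22. n13.wid = false  [B.tag > 12]
23. n14.wid = false  [A₀.wid == true]
24. n15.live = -8  [terminal]
25. n16.tag = "qu"  [terminal]
26. n14.tag = 12  [h.live + 20]
27. n17.hot = false  [A₀.wid == true]
28. n18.key = false  [terminal]
29. n19.key = false  [terminal]
30. n20.key = true  [terminal]
31. n17.pre = true  [true]
32. n17.sig = 23  [23]
33. n17.env = -1  [-1]
34. n21.hot = false  [S₀.sig > 23]
35. n22.tag = "vr"  [terminal]
36. n23.tag = "zq"  [terminal]
37. n24.tag = "mz"  [terminal]
38. n21.pre = false  [S.hot == true]
39. n21.sig = 28  [28]
40. n21.env = 8  [len(e₂.tag) + 6]
41. n13.tag = -5  [S₁.env + S₁.sig - 41]
42. n4.pre = false  [A.tag > -5]
43. n4.sig = 23  [A.tag * 3 + 38]
44. n4.env = 27  [B.tag + 15]
45. n1.tag = 3  [(if d.depth then S.sig else S.env) - 24]
46. n25.tag = "xm"  [terminal]
47. n0.pre = true  [S.hot == true]
48. n0.sig = 2  [A.tag - 1]
49. n0.env = 18  [18]

2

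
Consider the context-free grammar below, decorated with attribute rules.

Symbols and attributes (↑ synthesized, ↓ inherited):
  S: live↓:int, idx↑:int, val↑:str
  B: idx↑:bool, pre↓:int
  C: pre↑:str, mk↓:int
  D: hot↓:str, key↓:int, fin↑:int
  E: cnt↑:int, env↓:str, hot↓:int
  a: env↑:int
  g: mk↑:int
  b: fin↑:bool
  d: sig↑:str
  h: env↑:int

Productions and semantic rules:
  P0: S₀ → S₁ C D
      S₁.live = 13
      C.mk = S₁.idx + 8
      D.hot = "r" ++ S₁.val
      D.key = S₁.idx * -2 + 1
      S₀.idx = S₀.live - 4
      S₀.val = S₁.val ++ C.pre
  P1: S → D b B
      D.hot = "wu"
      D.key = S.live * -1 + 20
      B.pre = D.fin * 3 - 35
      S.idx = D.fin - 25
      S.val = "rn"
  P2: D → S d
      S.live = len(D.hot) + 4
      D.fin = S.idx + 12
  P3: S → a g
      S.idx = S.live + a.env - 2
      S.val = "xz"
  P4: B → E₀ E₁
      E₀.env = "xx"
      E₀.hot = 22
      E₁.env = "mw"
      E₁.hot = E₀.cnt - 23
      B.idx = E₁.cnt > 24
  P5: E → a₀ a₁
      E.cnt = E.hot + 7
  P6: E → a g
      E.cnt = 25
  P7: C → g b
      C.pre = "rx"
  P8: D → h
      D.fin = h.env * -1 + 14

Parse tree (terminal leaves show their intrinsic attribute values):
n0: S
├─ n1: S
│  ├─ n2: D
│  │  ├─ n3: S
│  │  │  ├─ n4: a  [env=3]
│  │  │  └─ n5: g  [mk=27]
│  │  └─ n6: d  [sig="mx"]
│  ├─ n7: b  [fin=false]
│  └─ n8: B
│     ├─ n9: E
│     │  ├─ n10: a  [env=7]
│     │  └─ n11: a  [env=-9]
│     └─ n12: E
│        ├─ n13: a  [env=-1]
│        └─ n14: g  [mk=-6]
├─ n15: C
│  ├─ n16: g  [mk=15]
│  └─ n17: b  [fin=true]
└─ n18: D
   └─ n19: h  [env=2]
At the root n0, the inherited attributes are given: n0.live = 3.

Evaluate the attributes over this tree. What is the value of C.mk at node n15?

2

1. n0.live = 3  [given at root]
2. n1.live = 13  [13]
3. n2.hot = "wu"  ["wu"]
4. n2.key = 7  [S.live * -1 + 20]
5. n3.live = 6  [len(D.hot) + 4]
6. n4.env = 3  [terminal]
7. n5.mk = 27  [terminal]
8. n3.idx = 7  [S.live + a.env - 2]
9. n3.val = "xz"  ["xz"]
10. n6.sig = "mx"  [terminal]
11. n2.fin = 19  [S.idx + 12]
12. n7.fin = false  [terminal]
13. n8.pre = 22  [D.fin * 3 - 35]
14. n9.env = "xx"  ["xx"]
15. n9.hot = 22  [22]
16. n10.env = 7  [terminal]
17. n11.env = -9  [terminal]
18. n9.cnt = 29  [E.hot + 7]
19. n12.env = "mw"  ["mw"]
20. n12.hot = 6  [E₀.cnt - 23]
21. n13.env = -1  [terminal]
22. n14.mk = -6  [terminal]
23. n12.cnt = 25  [25]
24. n8.idx = true  [E₁.cnt > 24]
25. n1.idx = -6  [D.fin - 25]
26. n1.val = "rn"  ["rn"]
27. n15.mk = 2  [S₁.idx + 8]
28. n16.mk = 15  [terminal]
29. n17.fin = true  [terminal]
30. n15.pre = "rx"  ["rx"]
31. n18.hot = "rrn"  ["r" ++ S₁.val]
32. n18.key = 13  [S₁.idx * -2 + 1]
33. n19.env = 2  [terminal]
34. n18.fin = 12  [h.env * -1 + 14]
35. n0.idx = -1  [S₀.live - 4]
36. n0.val = "rnrx"  [S₁.val ++ C.pre]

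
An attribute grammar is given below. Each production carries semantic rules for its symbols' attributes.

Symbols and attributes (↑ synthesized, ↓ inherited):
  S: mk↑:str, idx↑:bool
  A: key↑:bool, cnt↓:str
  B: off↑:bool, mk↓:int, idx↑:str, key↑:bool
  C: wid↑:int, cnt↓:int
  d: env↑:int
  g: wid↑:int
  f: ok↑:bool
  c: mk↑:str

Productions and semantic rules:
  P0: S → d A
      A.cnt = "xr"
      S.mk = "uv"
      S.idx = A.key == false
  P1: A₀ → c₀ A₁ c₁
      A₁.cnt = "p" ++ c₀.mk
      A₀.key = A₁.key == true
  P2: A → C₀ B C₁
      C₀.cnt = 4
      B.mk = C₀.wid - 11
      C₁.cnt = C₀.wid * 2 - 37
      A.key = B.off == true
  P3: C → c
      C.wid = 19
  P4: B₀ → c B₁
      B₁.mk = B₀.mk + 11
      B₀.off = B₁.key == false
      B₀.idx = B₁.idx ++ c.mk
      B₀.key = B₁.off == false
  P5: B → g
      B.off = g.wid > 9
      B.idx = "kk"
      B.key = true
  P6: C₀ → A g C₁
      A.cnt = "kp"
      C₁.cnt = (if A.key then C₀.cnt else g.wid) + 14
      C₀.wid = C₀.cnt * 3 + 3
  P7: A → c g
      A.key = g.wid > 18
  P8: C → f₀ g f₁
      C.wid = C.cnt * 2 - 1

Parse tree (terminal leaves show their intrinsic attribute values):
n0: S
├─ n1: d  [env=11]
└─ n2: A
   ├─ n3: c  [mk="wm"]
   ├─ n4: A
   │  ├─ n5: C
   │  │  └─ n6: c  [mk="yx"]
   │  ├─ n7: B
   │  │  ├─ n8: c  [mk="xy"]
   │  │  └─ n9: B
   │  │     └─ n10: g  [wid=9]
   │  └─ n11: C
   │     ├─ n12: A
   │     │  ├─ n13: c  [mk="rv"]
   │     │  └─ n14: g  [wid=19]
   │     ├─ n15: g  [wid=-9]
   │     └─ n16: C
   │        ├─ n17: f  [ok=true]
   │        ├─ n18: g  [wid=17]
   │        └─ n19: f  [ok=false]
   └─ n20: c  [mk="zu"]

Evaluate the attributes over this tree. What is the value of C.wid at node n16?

29

1. n1.env = 11  [terminal]
2. n2.cnt = "xr"  ["xr"]
3. n3.mk = "wm"  [terminal]
4. n4.cnt = "pwm"  ["p" ++ c₀.mk]
5. n5.cnt = 4  [4]
6. n6.mk = "yx"  [terminal]
7. n5.wid = 19  [19]
8. n7.mk = 8  [C₀.wid - 11]
9. n8.mk = "xy"  [terminal]
10. n9.mk = 19  [B₀.mk + 11]
11. n10.wid = 9  [terminal]
12. n9.off = false  [g.wid > 9]
13. n9.idx = "kk"  ["kk"]
14. n9.key = true  [true]
15. n7.off = false  [B₁.key == false]
16. n7.idx = "kkxy"  [B₁.idx ++ c.mk]
17. n7.key = true  [B₁.off == false]
18. n11.cnt = 1  [C₀.wid * 2 - 37]
19. n12.cnt = "kp"  ["kp"]
20. n13.mk = "rv"  [terminal]
21. n14.wid = 19  [terminal]
22. n12.key = true  [g.wid > 18]
23. n15.wid = -9  [terminal]
24. n16.cnt = 15  [(if A.key then C₀.cnt else g.wid) + 14]
25. n17.ok = true  [terminal]
26. n18.wid = 17  [terminal]
27. n19.ok = false  [terminal]
28. n16.wid = 29  [C.cnt * 2 - 1]
29. n11.wid = 6  [C₀.cnt * 3 + 3]
30. n4.key = false  [B.off == true]
31. n20.mk = "zu"  [terminal]
32. n2.key = false  [A₁.key == true]
33. n0.mk = "uv"  ["uv"]
34. n0.idx = true  [A.key == false]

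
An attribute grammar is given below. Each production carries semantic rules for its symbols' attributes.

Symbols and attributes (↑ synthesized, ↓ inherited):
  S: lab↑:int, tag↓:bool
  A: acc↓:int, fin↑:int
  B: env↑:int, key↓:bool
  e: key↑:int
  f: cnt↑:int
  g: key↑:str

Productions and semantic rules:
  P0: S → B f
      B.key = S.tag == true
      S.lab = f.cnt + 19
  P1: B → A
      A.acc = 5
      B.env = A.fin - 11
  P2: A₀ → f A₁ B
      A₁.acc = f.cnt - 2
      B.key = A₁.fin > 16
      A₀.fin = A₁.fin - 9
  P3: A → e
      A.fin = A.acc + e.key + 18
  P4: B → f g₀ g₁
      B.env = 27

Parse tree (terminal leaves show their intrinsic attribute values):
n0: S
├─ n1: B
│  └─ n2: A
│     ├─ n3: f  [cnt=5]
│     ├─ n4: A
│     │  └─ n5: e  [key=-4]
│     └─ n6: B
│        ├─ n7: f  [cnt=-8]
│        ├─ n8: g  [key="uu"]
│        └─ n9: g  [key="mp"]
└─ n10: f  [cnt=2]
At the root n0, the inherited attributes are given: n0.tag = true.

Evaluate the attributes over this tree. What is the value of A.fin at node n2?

1. n0.tag = true  [given at root]
2. n1.key = true  [S.tag == true]
3. n2.acc = 5  [5]
4. n3.cnt = 5  [terminal]
5. n4.acc = 3  [f.cnt - 2]
6. n5.key = -4  [terminal]
7. n4.fin = 17  [A.acc + e.key + 18]
8. n6.key = true  [A₁.fin > 16]
9. n7.cnt = -8  [terminal]
10. n8.key = "uu"  [terminal]
11. n9.key = "mp"  [terminal]
12. n6.env = 27  [27]
13. n2.fin = 8  [A₁.fin - 9]
14. n1.env = -3  [A.fin - 11]
15. n10.cnt = 2  [terminal]
16. n0.lab = 21  [f.cnt + 19]

8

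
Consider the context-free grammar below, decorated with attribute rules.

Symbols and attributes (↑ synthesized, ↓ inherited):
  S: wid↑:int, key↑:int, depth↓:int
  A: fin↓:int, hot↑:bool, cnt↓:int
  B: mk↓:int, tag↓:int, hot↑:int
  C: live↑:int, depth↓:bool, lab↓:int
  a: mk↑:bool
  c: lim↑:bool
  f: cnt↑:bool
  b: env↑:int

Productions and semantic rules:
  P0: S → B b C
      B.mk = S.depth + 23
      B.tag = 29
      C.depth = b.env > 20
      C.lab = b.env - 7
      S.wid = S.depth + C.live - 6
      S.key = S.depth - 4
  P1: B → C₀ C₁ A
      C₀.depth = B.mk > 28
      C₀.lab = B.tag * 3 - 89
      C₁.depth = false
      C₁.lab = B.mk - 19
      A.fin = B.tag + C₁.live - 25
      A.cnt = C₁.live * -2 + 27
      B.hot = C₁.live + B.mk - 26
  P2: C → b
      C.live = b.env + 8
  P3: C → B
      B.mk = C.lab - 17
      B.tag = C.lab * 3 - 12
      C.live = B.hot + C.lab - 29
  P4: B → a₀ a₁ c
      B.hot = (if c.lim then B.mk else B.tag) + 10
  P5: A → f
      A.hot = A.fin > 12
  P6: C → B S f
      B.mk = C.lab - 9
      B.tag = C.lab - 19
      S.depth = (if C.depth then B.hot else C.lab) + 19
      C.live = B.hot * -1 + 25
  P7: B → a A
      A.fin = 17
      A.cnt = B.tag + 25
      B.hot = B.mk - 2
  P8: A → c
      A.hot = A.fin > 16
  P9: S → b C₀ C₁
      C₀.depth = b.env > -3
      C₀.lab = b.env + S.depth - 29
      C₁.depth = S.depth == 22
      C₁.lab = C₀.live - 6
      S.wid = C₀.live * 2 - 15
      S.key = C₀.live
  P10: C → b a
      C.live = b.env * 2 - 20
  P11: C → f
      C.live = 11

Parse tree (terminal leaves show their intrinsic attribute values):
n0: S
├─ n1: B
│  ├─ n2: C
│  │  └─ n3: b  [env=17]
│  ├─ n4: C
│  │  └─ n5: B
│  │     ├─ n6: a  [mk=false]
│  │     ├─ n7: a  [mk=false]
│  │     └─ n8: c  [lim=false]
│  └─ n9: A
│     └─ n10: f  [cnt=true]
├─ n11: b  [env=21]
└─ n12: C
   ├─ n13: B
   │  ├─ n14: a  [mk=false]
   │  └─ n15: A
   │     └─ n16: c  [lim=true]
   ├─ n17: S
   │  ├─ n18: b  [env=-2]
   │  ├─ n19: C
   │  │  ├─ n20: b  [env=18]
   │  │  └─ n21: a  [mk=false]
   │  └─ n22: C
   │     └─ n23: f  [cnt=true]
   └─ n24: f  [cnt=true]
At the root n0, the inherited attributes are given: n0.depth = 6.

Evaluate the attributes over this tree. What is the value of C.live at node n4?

9

1. n0.depth = 6  [given at root]
2. n1.mk = 29  [S.depth + 23]
3. n1.tag = 29  [29]
4. n2.depth = true  [B.mk > 28]
5. n2.lab = -2  [B.tag * 3 - 89]
6. n3.env = 17  [terminal]
7. n2.live = 25  [b.env + 8]
8. n4.depth = false  [false]
9. n4.lab = 10  [B.mk - 19]
10. n5.mk = -7  [C.lab - 17]
11. n5.tag = 18  [C.lab * 3 - 12]
12. n6.mk = false  [terminal]
13. n7.mk = false  [terminal]
14. n8.lim = false  [terminal]
15. n5.hot = 28  [(if c.lim then B.mk else B.tag) + 10]
16. n4.live = 9  [B.hot + C.lab - 29]
17. n9.fin = 13  [B.tag + C₁.live - 25]
18. n9.cnt = 9  [C₁.live * -2 + 27]
19. n10.cnt = true  [terminal]
20. n9.hot = true  [A.fin > 12]
21. n1.hot = 12  [C₁.live + B.mk - 26]
22. n11.env = 21  [terminal]
23. n12.depth = true  [b.env > 20]
24. n12.lab = 14  [b.env - 7]
25. n13.mk = 5  [C.lab - 9]
26. n13.tag = -5  [C.lab - 19]
27. n14.mk = false  [terminal]
28. n15.fin = 17  [17]
29. n15.cnt = 20  [B.tag + 25]
30. n16.lim = true  [terminal]
31. n15.hot = true  [A.fin > 16]
32. n13.hot = 3  [B.mk - 2]
33. n17.depth = 22  [(if C.depth then B.hot else C.lab) + 19]
34. n18.env = -2  [terminal]
35. n19.depth = true  [b.env > -3]
36. n19.lab = -9  [b.env + S.depth - 29]
37. n20.env = 18  [terminal]
38. n21.mk = false  [terminal]
39. n19.live = 16  [b.env * 2 - 20]
40. n22.depth = true  [S.depth == 22]
41. n22.lab = 10  [C₀.live - 6]
42. n23.cnt = true  [terminal]
43. n22.live = 11  [11]
44. n17.wid = 17  [C₀.live * 2 - 15]
45. n17.key = 16  [C₀.live]
46. n24.cnt = true  [terminal]
47. n12.live = 22  [B.hot * -1 + 25]
48. n0.wid = 22  [S.depth + C.live - 6]
49. n0.key = 2  [S.depth - 4]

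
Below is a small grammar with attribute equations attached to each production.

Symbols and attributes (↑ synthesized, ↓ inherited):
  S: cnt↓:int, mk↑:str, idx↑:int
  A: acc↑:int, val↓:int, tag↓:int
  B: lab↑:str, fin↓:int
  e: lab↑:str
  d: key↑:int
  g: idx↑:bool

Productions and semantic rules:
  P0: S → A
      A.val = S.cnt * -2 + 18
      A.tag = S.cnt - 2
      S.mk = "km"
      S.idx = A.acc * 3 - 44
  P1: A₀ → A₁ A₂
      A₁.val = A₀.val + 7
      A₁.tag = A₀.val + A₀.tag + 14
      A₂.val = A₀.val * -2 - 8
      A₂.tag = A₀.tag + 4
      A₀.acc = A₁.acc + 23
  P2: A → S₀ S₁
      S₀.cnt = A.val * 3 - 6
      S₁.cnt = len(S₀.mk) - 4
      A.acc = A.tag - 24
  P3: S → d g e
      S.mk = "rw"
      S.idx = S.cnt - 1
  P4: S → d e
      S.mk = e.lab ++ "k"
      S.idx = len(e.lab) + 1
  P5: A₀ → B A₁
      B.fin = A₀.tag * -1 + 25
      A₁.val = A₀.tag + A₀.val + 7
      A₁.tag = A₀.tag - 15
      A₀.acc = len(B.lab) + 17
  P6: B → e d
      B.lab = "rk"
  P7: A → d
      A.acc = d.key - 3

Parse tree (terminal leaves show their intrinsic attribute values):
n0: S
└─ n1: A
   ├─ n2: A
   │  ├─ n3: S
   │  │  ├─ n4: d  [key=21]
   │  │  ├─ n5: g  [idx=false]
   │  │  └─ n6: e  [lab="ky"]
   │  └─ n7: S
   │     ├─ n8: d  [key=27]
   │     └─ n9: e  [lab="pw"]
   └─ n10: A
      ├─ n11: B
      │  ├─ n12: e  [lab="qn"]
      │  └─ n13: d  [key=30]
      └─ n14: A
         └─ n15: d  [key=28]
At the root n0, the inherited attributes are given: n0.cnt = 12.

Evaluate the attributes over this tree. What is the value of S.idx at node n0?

1. n0.cnt = 12  [given at root]
2. n1.val = -6  [S.cnt * -2 + 18]
3. n1.tag = 10  [S.cnt - 2]
4. n2.val = 1  [A₀.val + 7]
5. n2.tag = 18  [A₀.val + A₀.tag + 14]
6. n3.cnt = -3  [A.val * 3 - 6]
7. n4.key = 21  [terminal]
8. n5.idx = false  [terminal]
9. n6.lab = "ky"  [terminal]
10. n3.mk = "rw"  ["rw"]
11. n3.idx = -4  [S.cnt - 1]
12. n7.cnt = -2  [len(S₀.mk) - 4]
13. n8.key = 27  [terminal]
14. n9.lab = "pw"  [terminal]
15. n7.mk = "pwk"  [e.lab ++ "k"]
16. n7.idx = 3  [len(e.lab) + 1]
17. n2.acc = -6  [A.tag - 24]
18. n10.val = 4  [A₀.val * -2 - 8]
19. n10.tag = 14  [A₀.tag + 4]
20. n11.fin = 11  [A₀.tag * -1 + 25]
21. n12.lab = "qn"  [terminal]
22. n13.key = 30  [terminal]
23. n11.lab = "rk"  ["rk"]
24. n14.val = 25  [A₀.tag + A₀.val + 7]
25. n14.tag = -1  [A₀.tag - 15]
26. n15.key = 28  [terminal]
27. n14.acc = 25  [d.key - 3]
28. n10.acc = 19  [len(B.lab) + 17]
29. n1.acc = 17  [A₁.acc + 23]
30. n0.mk = "km"  ["km"]
31. n0.idx = 7  [A.acc * 3 - 44]

7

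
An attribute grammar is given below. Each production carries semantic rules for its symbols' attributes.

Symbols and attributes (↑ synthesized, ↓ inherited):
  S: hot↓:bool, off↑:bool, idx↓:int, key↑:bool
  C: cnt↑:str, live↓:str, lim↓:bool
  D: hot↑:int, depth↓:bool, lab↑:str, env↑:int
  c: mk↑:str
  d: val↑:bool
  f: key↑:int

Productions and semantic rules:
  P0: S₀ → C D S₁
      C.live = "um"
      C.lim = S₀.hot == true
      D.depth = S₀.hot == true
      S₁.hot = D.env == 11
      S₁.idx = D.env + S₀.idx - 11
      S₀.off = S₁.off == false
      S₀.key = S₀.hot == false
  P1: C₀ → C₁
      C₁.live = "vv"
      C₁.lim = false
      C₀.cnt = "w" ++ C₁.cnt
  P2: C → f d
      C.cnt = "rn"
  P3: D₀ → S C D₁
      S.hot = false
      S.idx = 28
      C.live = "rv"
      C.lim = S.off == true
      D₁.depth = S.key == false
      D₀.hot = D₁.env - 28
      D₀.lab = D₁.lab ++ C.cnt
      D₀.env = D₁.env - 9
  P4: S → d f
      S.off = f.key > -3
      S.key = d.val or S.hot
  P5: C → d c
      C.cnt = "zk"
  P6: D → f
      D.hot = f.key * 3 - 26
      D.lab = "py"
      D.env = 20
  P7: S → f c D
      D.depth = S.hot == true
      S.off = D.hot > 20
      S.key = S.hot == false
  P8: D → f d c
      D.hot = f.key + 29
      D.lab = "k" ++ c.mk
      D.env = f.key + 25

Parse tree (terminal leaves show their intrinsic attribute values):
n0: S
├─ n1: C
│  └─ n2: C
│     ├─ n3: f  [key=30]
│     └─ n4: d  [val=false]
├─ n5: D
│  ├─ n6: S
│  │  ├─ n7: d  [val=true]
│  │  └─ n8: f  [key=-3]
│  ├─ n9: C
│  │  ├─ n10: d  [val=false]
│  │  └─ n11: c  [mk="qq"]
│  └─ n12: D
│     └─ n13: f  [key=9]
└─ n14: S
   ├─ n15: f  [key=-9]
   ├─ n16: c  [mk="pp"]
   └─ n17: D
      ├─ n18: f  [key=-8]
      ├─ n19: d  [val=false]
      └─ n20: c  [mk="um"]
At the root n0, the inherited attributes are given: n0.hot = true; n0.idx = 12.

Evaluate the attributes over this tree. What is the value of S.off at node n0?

1. n0.hot = true  [given at root]
2. n0.idx = 12  [given at root]
3. n1.live = "um"  ["um"]
4. n1.lim = true  [S₀.hot == true]
5. n2.live = "vv"  ["vv"]
6. n2.lim = false  [false]
7. n3.key = 30  [terminal]
8. n4.val = false  [terminal]
9. n2.cnt = "rn"  ["rn"]
10. n1.cnt = "wrn"  ["w" ++ C₁.cnt]
11. n5.depth = true  [S₀.hot == true]
12. n6.hot = false  [false]
13. n6.idx = 28  [28]
14. n7.val = true  [terminal]
15. n8.key = -3  [terminal]
16. n6.off = false  [f.key > -3]
17. n6.key = true  [d.val or S.hot]
18. n9.live = "rv"  ["rv"]
19. n9.lim = false  [S.off == true]
20. n10.val = false  [terminal]
21. n11.mk = "qq"  [terminal]
22. n9.cnt = "zk"  ["zk"]
23. n12.depth = false  [S.key == false]
24. n13.key = 9  [terminal]
25. n12.hot = 1  [f.key * 3 - 26]
26. n12.lab = "py"  ["py"]
27. n12.env = 20  [20]
28. n5.hot = -8  [D₁.env - 28]
29. n5.lab = "pyzk"  [D₁.lab ++ C.cnt]
30. n5.env = 11  [D₁.env - 9]
31. n14.hot = true  [D.env == 11]
32. n14.idx = 12  [D.env + S₀.idx - 11]
33. n15.key = -9  [terminal]
34. n16.mk = "pp"  [terminal]
35. n17.depth = true  [S.hot == true]
36. n18.key = -8  [terminal]
37. n19.val = false  [terminal]
38. n20.mk = "um"  [terminal]
39. n17.hot = 21  [f.key + 29]
40. n17.lab = "kum"  ["k" ++ c.mk]
41. n17.env = 17  [f.key + 25]
42. n14.off = true  [D.hot > 20]
43. n14.key = false  [S.hot == false]
44. n0.off = false  [S₁.off == false]
45. n0.key = false  [S₀.hot == false]

false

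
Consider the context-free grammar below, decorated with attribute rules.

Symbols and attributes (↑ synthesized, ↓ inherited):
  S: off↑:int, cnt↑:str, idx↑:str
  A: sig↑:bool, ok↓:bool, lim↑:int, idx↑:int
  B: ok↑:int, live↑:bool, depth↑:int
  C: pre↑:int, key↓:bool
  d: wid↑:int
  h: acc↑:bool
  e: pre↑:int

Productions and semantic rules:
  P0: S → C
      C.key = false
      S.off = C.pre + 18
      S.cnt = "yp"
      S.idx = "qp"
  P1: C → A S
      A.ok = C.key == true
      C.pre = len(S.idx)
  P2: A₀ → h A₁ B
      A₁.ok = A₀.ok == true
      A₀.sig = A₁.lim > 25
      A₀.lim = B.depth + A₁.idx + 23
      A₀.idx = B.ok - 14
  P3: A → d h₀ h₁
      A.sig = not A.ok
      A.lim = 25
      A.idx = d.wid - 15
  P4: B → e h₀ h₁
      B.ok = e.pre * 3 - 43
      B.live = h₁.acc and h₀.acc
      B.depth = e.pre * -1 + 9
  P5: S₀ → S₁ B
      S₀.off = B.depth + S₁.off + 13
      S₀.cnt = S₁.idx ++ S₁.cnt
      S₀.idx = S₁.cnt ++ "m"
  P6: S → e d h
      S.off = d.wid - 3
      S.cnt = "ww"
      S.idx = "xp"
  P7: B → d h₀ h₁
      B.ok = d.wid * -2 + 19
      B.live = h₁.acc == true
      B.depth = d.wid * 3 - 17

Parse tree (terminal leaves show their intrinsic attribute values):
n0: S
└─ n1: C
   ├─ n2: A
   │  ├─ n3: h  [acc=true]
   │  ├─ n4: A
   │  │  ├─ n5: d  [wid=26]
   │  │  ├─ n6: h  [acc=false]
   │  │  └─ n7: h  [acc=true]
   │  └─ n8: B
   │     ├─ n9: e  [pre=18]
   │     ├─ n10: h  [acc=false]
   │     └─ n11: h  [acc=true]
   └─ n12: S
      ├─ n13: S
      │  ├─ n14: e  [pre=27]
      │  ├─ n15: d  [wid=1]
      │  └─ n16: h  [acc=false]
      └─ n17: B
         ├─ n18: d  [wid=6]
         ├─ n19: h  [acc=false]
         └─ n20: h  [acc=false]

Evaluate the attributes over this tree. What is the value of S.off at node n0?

1. n1.key = false  [false]
2. n2.ok = false  [C.key == true]
3. n3.acc = true  [terminal]
4. n4.ok = false  [A₀.ok == true]
5. n5.wid = 26  [terminal]
6. n6.acc = false  [terminal]
7. n7.acc = true  [terminal]
8. n4.sig = true  [not A.ok]
9. n4.lim = 25  [25]
10. n4.idx = 11  [d.wid - 15]
11. n9.pre = 18  [terminal]
12. n10.acc = false  [terminal]
13. n11.acc = true  [terminal]
14. n8.ok = 11  [e.pre * 3 - 43]
15. n8.live = false  [h₁.acc and h₀.acc]
16. n8.depth = -9  [e.pre * -1 + 9]
17. n2.sig = false  [A₁.lim > 25]
18. n2.lim = 25  [B.depth + A₁.idx + 23]
19. n2.idx = -3  [B.ok - 14]
20. n14.pre = 27  [terminal]
21. n15.wid = 1  [terminal]
22. n16.acc = false  [terminal]
23. n13.off = -2  [d.wid - 3]
24. n13.cnt = "ww"  ["ww"]
25. n13.idx = "xp"  ["xp"]
26. n18.wid = 6  [terminal]
27. n19.acc = false  [terminal]
28. n20.acc = false  [terminal]
29. n17.ok = 7  [d.wid * -2 + 19]
30. n17.live = false  [h₁.acc == true]
31. n17.depth = 1  [d.wid * 3 - 17]
32. n12.off = 12  [B.depth + S₁.off + 13]
33. n12.cnt = "xpww"  [S₁.idx ++ S₁.cnt]
34. n12.idx = "wwm"  [S₁.cnt ++ "m"]
35. n1.pre = 3  [len(S.idx)]
36. n0.off = 21  [C.pre + 18]
37. n0.cnt = "yp"  ["yp"]
38. n0.idx = "qp"  ["qp"]

21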